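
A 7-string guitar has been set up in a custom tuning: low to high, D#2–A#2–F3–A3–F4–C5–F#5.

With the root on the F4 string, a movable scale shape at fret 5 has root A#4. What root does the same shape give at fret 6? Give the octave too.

Moving from fret 5 to fret 6 shifts the root by 1 semitone.
A#4 up 1 semitone is B4.

B4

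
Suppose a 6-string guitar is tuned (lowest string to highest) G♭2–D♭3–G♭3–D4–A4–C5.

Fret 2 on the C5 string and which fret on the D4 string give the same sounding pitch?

Fret 2 on C5 is MIDI 72 + 2 = 74 (D5). On the D4 string (open MIDI 62), that pitch is 74 − 62 = fret 12.

12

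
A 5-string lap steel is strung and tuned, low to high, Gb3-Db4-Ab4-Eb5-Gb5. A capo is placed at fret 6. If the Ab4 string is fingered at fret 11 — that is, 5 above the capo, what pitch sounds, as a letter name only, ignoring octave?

G

The capo raises the open Ab4 by 6 semitones to D5; fretting 5 more gives Ab4 + 6 + 5 = Ab4 + 11 semitones, landing on G.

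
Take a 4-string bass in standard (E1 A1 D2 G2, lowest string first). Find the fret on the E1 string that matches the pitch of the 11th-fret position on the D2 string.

D2 at fret 11 is D2 + 11 semitones = C♯3.
The open E1 string is 10 semitones below the open D2, so the same pitch on the E1 string lies at fret 11 + 10 = 21.

21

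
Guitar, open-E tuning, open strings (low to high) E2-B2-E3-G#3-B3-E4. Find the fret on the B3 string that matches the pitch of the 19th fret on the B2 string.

Fret 19 on B2 is MIDI 47 + 19 = 66 (F#4). On the B3 string (open MIDI 59), that pitch is 66 − 59 = fret 7.

7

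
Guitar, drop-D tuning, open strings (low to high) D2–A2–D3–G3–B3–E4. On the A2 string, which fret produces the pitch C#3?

4

C#3 is 4 semitones above the open A2 (A–A#–B–C–C#), so it sits at fret 4.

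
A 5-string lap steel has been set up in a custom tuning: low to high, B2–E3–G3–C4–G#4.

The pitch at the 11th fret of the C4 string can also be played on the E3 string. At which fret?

19

Fret 11 on C4 is MIDI 60 + 11 = 71 (B4). On the E3 string (open MIDI 52), that pitch is 71 − 52 = fret 19.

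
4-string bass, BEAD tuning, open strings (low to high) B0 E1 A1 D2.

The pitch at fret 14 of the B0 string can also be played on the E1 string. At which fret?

Fret 14 on B0 is MIDI 23 + 14 = 37 (C♯2). On the E1 string (open MIDI 28), that pitch is 37 − 28 = fret 9.

9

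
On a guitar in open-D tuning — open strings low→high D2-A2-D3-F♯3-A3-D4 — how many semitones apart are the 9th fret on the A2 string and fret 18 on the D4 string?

A2 at fret 9 → F♯3 (MIDI 54); D4 at fret 18 → G♯5 (MIDI 80).
54 − 80 = -26, so the two pitches are 26 semitones apart, with G♯5 the higher.

26 semitones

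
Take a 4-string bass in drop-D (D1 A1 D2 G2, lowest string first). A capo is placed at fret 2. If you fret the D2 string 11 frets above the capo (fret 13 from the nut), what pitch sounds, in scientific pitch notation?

The capo raises the open D2 by 2 semitones to E2; fretting 11 more gives D2 + 2 + 11 = D2 + 13 semitones = D♯3.
(Also written E♭.)

D♯3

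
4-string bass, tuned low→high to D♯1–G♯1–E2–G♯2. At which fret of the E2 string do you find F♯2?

F♯2 is 2 semitones above the open E2 (E–F–F#), so it sits at fret 2.

2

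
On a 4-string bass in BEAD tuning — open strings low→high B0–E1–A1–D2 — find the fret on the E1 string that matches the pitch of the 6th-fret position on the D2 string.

16

D2 at fret 6 is D2 + 6 semitones = G#2.
The open E1 string is 10 semitones below the open D2, so the same pitch on the E1 string lies at fret 6 + 10 = 16.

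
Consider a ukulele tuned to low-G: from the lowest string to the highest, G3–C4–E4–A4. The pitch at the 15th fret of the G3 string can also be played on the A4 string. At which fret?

1

Fret 15 on G3 is MIDI 55 + 15 = 70 (A#4). On the A4 string (open MIDI 69), that pitch is 70 − 69 = fret 1.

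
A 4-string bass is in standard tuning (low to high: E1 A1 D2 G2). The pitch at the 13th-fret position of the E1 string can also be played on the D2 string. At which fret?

3

Fret 13 on E1 is MIDI 28 + 13 = 41 (F2). On the D2 string (open MIDI 38), that pitch is 41 − 38 = fret 3.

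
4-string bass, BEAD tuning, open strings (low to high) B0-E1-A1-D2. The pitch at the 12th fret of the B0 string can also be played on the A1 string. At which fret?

2

B0 at fret 12 is B0 + 12 semitones = B1.
The open A1 string is 10 semitones above the open B0, so the same pitch on the A1 string lies at fret 12 − 10 = 2.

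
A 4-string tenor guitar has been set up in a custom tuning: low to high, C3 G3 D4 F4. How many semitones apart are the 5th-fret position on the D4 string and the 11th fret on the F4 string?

D4 at fret 5 → G4 (MIDI 67); F4 at fret 11 → E5 (MIDI 76).
67 − 76 = -9, so the two pitches are 9 semitones apart, with E5 the higher.

9 semitones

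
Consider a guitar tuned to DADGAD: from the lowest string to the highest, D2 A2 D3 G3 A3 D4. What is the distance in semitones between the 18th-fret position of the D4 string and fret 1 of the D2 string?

41 semitones

D4 at fret 18 → G#5 (MIDI 80); D2 at fret 1 → D#2 (MIDI 39).
80 − 39 = 41, so the two pitches are 41 semitones apart, with G#5 the higher.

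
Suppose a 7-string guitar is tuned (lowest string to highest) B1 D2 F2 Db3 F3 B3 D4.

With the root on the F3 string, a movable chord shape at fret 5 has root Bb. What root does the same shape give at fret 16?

Moving from fret 5 to fret 16 shifts the root by 11 semitones.
Bb up 11 semitones is A.

A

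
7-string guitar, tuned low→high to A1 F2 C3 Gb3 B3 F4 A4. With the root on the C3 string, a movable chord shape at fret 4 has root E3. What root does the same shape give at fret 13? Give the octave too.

Db4

Moving from fret 4 to fret 13 shifts the root by 9 semitones.
E3 up 9 semitones is Db4.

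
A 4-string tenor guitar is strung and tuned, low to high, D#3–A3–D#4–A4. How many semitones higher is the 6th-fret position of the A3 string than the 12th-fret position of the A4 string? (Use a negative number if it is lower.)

A3 at fret 6 → D#4 (MIDI 63); A4 at fret 12 → A5 (MIDI 81).
63 − 81 = -18, so the two pitches are 18 semitones apart.

-18 semitones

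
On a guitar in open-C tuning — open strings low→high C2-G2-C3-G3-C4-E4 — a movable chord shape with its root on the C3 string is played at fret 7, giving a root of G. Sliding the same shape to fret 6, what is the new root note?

Moving from fret 7 to fret 6 shifts the root by -1 semitone.
G down 1 semitone is F#.

F#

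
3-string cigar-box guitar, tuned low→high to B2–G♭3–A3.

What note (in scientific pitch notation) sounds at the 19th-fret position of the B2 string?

G♭4

Each fret is one semitone, so B2 + 19 = G♭4.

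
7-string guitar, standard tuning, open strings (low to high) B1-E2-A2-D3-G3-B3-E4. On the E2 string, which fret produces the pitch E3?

12

E3 is 12 semitones above the open E2 (E–F–F#–G–…–D–D#–E), so it sits at fret 12.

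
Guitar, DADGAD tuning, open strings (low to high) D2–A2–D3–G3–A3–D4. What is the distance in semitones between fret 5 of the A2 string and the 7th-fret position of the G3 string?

A2 at fret 5 → D3 (MIDI 50); G3 at fret 7 → D4 (MIDI 62).
50 − 62 = -12, so the two pitches are 12 semitones apart, with D4 the higher.

12 semitones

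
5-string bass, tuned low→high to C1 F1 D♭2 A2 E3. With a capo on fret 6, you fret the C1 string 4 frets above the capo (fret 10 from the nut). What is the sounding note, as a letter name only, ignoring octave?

B♭

The capo raises the open C1 by 6 semitones to G♭1; fretting 4 more gives C1 + 6 + 4 = C1 + 10 semitones, landing on B♭.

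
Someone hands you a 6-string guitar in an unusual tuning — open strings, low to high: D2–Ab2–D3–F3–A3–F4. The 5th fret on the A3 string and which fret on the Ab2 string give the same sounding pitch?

Fret 5 on A3 is MIDI 57 + 5 = 62 (D4). On the Ab2 string (open MIDI 44), that pitch is 62 − 44 = fret 18.

18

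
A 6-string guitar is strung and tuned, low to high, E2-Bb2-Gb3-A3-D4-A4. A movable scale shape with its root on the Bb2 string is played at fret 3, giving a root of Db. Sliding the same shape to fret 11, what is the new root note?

Moving from fret 3 to fret 11 shifts the root by 8 semitones.
Db up 8 semitones is A.

A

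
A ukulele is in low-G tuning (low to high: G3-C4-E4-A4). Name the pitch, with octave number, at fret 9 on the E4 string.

Each fret is one semitone, so E4 + 9 = C#5.

C#5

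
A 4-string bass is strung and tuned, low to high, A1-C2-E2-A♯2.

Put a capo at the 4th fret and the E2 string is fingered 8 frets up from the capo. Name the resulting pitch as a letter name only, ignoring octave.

E

The capo raises the open E2 by 4 semitones to G♯2; fretting 8 more gives E2 + 4 + 8 = E2 + 12 semitones, landing on E.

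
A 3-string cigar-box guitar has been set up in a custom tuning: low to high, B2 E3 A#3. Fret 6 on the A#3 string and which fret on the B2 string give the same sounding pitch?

17

A#3 at fret 6 is A#3 + 6 semitones = E4.
The open B2 string is 11 semitones below the open A#3, so the same pitch on the B2 string lies at fret 6 + 11 = 17.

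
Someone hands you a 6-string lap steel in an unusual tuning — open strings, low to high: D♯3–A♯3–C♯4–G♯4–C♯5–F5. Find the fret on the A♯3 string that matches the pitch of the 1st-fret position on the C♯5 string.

16

C♯5 at fret 1 is C♯5 + 1 semitone = D5.
The open A♯3 string is 15 semitones below the open C♯5, so the same pitch on the A♯3 string lies at fret 1 + 15 = 16.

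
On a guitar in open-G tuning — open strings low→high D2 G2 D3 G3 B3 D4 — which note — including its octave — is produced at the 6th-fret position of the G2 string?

G2 is MIDI 43. Adding 6 gives 49, which is C#3.

C#3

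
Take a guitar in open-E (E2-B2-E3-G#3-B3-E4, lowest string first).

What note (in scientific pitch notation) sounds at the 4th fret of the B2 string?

D#3

The open B2 string plus 4 semitones: B–C–C#–D–D#.
The walk passes from B into C once, so the octave number goes from 2 to 3.
(Equivalently spelled Eb3.)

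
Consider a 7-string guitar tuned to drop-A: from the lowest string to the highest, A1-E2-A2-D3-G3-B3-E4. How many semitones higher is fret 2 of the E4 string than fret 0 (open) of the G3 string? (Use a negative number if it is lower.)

11 semitones

E4 at fret 2 → F#4 (MIDI 66); G3 at fret 0 → G3 (MIDI 55).
66 − 55 = 11, so the two pitches are 11 semitones apart.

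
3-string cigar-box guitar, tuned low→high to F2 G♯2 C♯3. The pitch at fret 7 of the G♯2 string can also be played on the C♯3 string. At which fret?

Fret 7 on G♯2 is MIDI 44 + 7 = 51 (D♯3). On the C♯3 string (open MIDI 49), that pitch is 51 − 49 = fret 2.

2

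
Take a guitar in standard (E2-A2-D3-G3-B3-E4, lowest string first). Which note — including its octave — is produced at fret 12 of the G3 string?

G3 is MIDI 55. Adding 12 gives 67, which is G4.

G4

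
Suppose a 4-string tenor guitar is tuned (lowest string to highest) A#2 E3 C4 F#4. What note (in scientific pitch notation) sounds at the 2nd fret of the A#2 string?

The open A#2 string plus 2 semitones: A#–B–C.
The walk passes from B into C once, so the octave number goes from 2 to 3.

C3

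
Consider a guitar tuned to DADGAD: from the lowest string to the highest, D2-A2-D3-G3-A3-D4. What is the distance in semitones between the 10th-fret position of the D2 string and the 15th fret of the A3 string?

24 semitones

D2 at fret 10 → C3 (MIDI 48); A3 at fret 15 → C5 (MIDI 72).
48 − 72 = -24, so the two pitches are 24 semitones apart, with C5 the higher.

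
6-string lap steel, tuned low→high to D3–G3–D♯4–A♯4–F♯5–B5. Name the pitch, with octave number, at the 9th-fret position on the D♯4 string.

D♯4 is MIDI 63. Adding 9 gives 72, which is C5.

C5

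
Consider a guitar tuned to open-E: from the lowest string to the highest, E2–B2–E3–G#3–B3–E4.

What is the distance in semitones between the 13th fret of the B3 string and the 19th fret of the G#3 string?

3 semitones

B3 at fret 13 → C5 (MIDI 72); G#3 at fret 19 → D#5 (MIDI 75).
72 − 75 = -3, so the two pitches are 3 semitones apart, with D#5 the higher.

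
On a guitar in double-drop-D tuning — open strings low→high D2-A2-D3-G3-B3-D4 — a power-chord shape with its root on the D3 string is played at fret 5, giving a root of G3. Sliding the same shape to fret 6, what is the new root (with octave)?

Moving from fret 5 to fret 6 shifts the root by 1 semitone.
G3 up 1 semitone is G#3.

G#3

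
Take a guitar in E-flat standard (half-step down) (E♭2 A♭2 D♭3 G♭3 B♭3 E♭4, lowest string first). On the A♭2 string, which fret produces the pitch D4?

18

D4 is 18 semitones above the open A♭2 (Ab–A–Bb–B–…–C–Db–D), so it sits at fret 18.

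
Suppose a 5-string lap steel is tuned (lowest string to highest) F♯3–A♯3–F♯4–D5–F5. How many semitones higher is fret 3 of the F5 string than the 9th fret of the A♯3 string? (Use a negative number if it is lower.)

13 semitones

F5 at fret 3 → G♯5 (MIDI 80); A♯3 at fret 9 → G4 (MIDI 67).
80 − 67 = 13, so the two pitches are 13 semitones apart.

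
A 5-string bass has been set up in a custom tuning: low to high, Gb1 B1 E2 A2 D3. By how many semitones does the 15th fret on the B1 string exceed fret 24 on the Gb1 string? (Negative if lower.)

-4 semitones

B1 at fret 15 → D3 (MIDI 50); Gb1 at fret 24 → Gb3 (MIDI 54).
50 − 54 = -4, so the two pitches are 4 semitones apart.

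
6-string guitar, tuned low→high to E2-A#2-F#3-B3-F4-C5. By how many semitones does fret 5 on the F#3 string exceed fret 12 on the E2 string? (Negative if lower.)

F#3 at fret 5 → B3 (MIDI 59); E2 at fret 12 → E3 (MIDI 52).
59 − 52 = 7, so the two pitches are 7 semitones apart.

7 semitones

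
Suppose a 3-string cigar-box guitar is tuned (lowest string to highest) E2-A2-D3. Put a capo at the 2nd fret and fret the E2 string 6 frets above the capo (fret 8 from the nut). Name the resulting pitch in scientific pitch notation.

C3

The capo raises the open E2 by 2 semitones to F#2; fretting 6 more gives E2 + 2 + 6 = E2 + 8 semitones = C3.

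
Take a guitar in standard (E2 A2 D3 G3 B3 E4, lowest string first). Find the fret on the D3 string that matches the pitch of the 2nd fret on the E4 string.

Fret 2 on E4 is MIDI 64 + 2 = 66 (F♯4). On the D3 string (open MIDI 50), that pitch is 66 − 50 = fret 16.

16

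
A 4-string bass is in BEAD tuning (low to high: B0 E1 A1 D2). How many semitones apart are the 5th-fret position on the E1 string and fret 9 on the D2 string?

E1 at fret 5 → A1 (MIDI 33); D2 at fret 9 → B2 (MIDI 47).
33 − 47 = -14, so the two pitches are 14 semitones apart, with B2 the higher.

14 semitones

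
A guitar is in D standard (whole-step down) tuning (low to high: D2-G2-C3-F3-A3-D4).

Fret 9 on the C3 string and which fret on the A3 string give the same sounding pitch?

0

C3 at fret 9 is C3 + 9 semitones = A3.
The open A3 string is 9 semitones above the open C3, so the same pitch on the A3 string lies at fret 9 − 9 = 0.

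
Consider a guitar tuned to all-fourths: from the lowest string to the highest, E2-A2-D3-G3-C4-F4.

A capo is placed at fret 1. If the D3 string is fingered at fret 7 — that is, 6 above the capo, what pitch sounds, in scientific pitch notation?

A3

The capo raises the open D3 by 1 semitone to D#3; fretting 6 more gives D3 + 1 + 6 = D3 + 7 semitones = A3.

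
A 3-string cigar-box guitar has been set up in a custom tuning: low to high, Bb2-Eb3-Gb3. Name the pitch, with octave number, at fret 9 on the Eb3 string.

Eb3 is MIDI 51. Adding 9 gives 60, which is C4.

C4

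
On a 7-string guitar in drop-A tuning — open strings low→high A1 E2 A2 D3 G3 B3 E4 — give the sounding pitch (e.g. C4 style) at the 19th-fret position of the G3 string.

The open G3 string plus 19 semitones: G–G#–A–A#–…–C–C#–D.
The walk passes from B into C 2 times, so the octave number goes from 3 to 5.

D5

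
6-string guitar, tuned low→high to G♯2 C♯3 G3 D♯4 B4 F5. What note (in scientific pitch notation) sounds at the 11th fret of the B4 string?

The open B4 string plus 11 semitones: B–C–C#–D–…–G#–A–A#.
The walk passes from B into C once, so the octave number goes from 4 to 5.
(Equivalently spelled B♭5.)

A♯5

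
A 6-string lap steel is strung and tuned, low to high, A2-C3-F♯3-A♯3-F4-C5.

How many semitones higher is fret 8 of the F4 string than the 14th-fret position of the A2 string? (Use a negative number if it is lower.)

F4 at fret 8 → C♯5 (MIDI 73); A2 at fret 14 → B3 (MIDI 59).
73 − 59 = 14, so the two pitches are 14 semitones apart.

14 semitones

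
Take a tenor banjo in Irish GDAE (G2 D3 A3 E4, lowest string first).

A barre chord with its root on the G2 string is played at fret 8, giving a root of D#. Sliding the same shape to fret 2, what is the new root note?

Moving from fret 8 to fret 2 shifts the root by -6 semitones.
D# down 6 semitones is A.

A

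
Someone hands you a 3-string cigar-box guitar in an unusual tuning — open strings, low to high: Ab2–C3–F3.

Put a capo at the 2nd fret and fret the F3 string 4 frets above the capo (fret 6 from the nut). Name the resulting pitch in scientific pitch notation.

B3

The capo raises the open F3 by 2 semitones to G3; fretting 4 more gives F3 + 2 + 4 = F3 + 6 semitones = B3.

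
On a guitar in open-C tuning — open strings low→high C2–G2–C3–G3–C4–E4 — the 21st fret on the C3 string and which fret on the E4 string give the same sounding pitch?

5

C3 at fret 21 is C3 + 21 semitones = A4.
The open E4 string is 16 semitones above the open C3, so the same pitch on the E4 string lies at fret 21 − 16 = 5.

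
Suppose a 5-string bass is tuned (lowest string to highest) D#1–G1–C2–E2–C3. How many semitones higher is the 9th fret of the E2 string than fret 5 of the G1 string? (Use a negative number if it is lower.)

E2 at fret 9 → C#3 (MIDI 49); G1 at fret 5 → C2 (MIDI 36).
49 − 36 = 13, so the two pitches are 13 semitones apart.

13 semitones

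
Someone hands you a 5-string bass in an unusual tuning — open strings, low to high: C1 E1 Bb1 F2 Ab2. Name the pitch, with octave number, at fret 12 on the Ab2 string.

Ab2 is MIDI 44. Adding 12 gives 56, which is Ab3.
(Equivalently spelled G#3.)

Ab3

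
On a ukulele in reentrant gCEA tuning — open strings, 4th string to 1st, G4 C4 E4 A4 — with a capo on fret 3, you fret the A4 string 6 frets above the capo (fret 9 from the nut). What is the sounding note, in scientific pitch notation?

F♯5

The capo raises the open A4 by 3 semitones to C5; fretting 6 more gives A4 + 3 + 6 = A4 + 9 semitones = F♯5.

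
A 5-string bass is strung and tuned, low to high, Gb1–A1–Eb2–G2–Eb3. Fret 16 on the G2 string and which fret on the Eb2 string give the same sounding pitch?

G2 at fret 16 is G2 + 16 semitones = B3.
The open Eb2 string is 4 semitones below the open G2, so the same pitch on the Eb2 string lies at fret 16 + 4 = 20.

20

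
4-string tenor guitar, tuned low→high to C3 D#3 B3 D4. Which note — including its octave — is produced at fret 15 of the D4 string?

The open D4 string plus 15 semitones: D–D#–E–F–…–D#–E–F.
The walk passes from B into C once, so the octave number goes from 4 to 5.

F5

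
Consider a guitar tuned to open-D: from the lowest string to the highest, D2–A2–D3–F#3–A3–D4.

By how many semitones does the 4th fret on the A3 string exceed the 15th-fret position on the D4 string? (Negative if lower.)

A3 at fret 4 → C#4 (MIDI 61); D4 at fret 15 → F5 (MIDI 77).
61 − 77 = -16, so the two pitches are 16 semitones apart.

-16 semitones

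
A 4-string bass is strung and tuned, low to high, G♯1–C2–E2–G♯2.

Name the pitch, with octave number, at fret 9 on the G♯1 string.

The open G♯1 string plus 9 semitones: G#–A–A#–B–C–C#–D–D#–E–F.
The walk passes from B into C once, so the octave number goes from 1 to 2.

F2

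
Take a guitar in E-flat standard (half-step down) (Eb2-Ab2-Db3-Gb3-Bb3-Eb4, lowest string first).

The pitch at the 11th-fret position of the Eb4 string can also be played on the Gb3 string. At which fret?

Eb4 at fret 11 is Eb4 + 11 semitones = D5.
The open Gb3 string is 9 semitones below the open Eb4, so the same pitch on the Gb3 string lies at fret 11 + 9 = 20.

20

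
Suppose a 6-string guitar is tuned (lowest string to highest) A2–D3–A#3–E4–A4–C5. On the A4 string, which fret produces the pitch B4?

B4 is 2 semitones above the open A4 (A–A#–B), so it sits at fret 2.

2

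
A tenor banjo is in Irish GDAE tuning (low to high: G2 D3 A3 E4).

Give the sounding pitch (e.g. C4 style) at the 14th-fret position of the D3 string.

E4

The open D3 string plus 14 semitones: D–D#–E–F–…–D–D#–E.
The walk passes from B into C once, so the octave number goes from 3 to 4.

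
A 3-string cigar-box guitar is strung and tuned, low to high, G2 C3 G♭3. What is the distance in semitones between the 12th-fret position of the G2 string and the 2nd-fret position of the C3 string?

G2 at fret 12 → G3 (MIDI 55); C3 at fret 2 → D3 (MIDI 50).
55 − 50 = 5, so the two pitches are 5 semitones apart, with G3 the higher.

5 semitones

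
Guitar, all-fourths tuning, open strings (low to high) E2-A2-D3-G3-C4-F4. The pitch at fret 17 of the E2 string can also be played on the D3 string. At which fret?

E2 at fret 17 is E2 + 17 semitones = A3.
The open D3 string is 10 semitones above the open E2, so the same pitch on the D3 string lies at fret 17 − 10 = 7.

7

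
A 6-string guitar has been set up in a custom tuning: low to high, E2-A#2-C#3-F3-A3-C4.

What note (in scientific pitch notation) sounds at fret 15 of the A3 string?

The open A3 string plus 15 semitones: A–A#–B–C–…–A#–B–C.
The walk passes from B into C 2 times, so the octave number goes from 3 to 5.

C5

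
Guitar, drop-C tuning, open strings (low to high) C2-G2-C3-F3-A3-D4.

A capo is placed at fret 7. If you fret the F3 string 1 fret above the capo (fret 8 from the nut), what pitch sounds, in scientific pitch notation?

C♯4

The capo raises the open F3 by 7 semitones to C4; fretting 1 more gives F3 + 7 + 1 = F3 + 8 semitones = C♯4.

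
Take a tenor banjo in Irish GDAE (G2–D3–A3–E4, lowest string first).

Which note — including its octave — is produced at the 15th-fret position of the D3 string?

F4

Each fret is one semitone, so D3 + 15 = F4.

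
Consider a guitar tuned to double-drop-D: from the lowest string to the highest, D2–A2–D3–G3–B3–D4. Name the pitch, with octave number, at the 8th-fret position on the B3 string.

Each fret is one semitone, so B3 + 8 = G4.

G4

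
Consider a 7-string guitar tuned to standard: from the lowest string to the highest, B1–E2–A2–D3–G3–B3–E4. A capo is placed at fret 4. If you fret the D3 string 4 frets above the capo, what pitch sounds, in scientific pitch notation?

A#3

The capo raises the open D3 by 4 semitones to F#3; fretting 4 more gives D3 + 4 + 4 = D3 + 8 semitones = A#3.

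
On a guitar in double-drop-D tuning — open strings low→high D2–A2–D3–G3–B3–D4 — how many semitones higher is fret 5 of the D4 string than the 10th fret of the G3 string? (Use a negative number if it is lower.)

D4 at fret 5 → G4 (MIDI 67); G3 at fret 10 → F4 (MIDI 65).
67 − 65 = 2, so the two pitches are 2 semitones apart.

2 semitones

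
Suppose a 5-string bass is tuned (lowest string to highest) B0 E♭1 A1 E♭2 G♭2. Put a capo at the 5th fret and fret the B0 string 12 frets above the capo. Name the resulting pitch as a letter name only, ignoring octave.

E

The capo raises the open B0 by 5 semitones to E1; fretting 12 more gives B0 + 5 + 12 = B0 + 17 semitones, landing on E.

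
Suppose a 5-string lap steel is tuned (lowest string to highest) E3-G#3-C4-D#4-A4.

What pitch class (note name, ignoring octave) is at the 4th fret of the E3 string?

E3 is MIDI 52. Adding 4 gives 56; 56 mod 12 = 8, i.e. G#.
(Equivalently spelled Ab.)

G#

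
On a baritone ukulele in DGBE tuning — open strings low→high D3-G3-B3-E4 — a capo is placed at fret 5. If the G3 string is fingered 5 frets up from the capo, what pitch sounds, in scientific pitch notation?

The capo raises the open G3 by 5 semitones to C4; fretting 5 more gives G3 + 5 + 5 = G3 + 10 semitones = F4.

F4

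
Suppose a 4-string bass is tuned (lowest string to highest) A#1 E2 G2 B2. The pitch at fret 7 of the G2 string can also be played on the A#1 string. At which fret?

16

G2 at fret 7 is G2 + 7 semitones = D3.
The open A#1 string is 9 semitones below the open G2, so the same pitch on the A#1 string lies at fret 7 + 9 = 16.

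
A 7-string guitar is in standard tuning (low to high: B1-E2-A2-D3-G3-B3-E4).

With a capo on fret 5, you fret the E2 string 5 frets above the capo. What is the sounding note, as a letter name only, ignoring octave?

D

The capo raises the open E2 by 5 semitones to A2; fretting 5 more gives E2 + 5 + 5 = E2 + 10 semitones, landing on D.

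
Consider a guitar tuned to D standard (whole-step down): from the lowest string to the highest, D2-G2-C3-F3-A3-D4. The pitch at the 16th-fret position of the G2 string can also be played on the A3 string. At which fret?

G2 at fret 16 is G2 + 16 semitones = B3.
The open A3 string is 14 semitones above the open G2, so the same pitch on the A3 string lies at fret 16 − 14 = 2.

2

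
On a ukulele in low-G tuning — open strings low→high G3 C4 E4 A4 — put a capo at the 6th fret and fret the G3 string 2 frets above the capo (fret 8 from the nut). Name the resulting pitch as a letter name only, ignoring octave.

D#

The capo raises the open G3 by 6 semitones to C#4; fretting 2 more gives G3 + 6 + 2 = G3 + 8 semitones, landing on D#.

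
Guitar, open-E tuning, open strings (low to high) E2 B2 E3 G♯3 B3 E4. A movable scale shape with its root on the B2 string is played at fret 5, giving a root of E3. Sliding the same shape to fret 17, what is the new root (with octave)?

E4

Moving from fret 5 to fret 17 shifts the root by 12 semitones.
E3 up 12 semitones is E4.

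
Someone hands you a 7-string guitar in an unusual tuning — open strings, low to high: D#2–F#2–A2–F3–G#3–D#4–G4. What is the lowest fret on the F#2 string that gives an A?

From F#2, count semitones up the chromatic scale until reaching A: F#–G–G#–A — 3 steps.

3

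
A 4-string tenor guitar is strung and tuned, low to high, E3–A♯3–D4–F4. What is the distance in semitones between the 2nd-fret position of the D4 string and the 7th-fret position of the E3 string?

5 semitones

D4 at fret 2 → E4 (MIDI 64); E3 at fret 7 → B3 (MIDI 59).
64 − 59 = 5, so the two pitches are 5 semitones apart, with E4 the higher.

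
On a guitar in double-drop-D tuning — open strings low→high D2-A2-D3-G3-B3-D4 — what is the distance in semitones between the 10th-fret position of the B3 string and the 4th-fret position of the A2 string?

20 semitones

B3 at fret 10 → A4 (MIDI 69); A2 at fret 4 → C#3 (MIDI 49).
69 − 49 = 20, so the two pitches are 20 semitones apart, with A4 the higher.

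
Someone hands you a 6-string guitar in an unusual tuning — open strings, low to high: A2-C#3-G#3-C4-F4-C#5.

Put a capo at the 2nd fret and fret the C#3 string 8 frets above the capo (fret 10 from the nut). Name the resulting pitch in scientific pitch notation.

The capo raises the open C#3 by 2 semitones to D#3; fretting 8 more gives C#3 + 2 + 8 = C#3 + 10 semitones = B3.

B3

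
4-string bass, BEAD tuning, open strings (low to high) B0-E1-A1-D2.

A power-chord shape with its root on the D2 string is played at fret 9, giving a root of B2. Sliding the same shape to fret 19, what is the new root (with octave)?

Moving from fret 9 to fret 19 shifts the root by 10 semitones.
B2 up 10 semitones is A3.

A3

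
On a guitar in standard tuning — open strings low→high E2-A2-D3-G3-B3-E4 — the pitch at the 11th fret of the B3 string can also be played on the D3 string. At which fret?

20

B3 at fret 11 is B3 + 11 semitones = A♯4.
The open D3 string is 9 semitones below the open B3, so the same pitch on the D3 string lies at fret 11 + 9 = 20.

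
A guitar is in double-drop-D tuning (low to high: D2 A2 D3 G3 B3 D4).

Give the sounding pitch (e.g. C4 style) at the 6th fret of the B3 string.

Each fret is one semitone, so B3 + 6 = F4.

F4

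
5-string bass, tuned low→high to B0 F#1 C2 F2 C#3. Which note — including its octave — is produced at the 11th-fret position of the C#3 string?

C#3 is MIDI 49. Adding 11 gives 60, which is C4.

C4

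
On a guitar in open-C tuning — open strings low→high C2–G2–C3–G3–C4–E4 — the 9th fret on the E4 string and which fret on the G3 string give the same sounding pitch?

E4 at fret 9 is E4 + 9 semitones = C#5.
The open G3 string is 9 semitones below the open E4, so the same pitch on the G3 string lies at fret 9 + 9 = 18.

18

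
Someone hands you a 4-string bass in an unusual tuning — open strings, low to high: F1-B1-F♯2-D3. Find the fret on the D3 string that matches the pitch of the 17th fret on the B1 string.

2

Fret 17 on B1 is MIDI 35 + 17 = 52 (E3). On the D3 string (open MIDI 50), that pitch is 52 − 50 = fret 2.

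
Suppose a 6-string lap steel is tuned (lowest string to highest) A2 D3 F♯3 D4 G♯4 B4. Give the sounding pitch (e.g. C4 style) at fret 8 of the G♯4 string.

E5

Each fret is one semitone, so G♯4 + 8 = E5.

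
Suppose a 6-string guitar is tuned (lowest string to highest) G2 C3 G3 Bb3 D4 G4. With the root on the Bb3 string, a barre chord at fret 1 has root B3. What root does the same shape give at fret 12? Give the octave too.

Bb4

Moving from fret 1 to fret 12 shifts the root by 11 semitones.
B3 up 11 semitones is Bb4.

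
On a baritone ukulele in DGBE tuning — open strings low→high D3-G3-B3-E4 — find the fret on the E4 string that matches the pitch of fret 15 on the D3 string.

D3 at fret 15 is D3 + 15 semitones = F4.
The open E4 string is 14 semitones above the open D3, so the same pitch on the E4 string lies at fret 15 − 14 = 1.

1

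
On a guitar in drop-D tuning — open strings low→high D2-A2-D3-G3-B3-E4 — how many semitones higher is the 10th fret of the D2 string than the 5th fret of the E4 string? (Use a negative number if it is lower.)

-21 semitones

D2 at fret 10 → C3 (MIDI 48); E4 at fret 5 → A4 (MIDI 69).
48 − 69 = -21, so the two pitches are 21 semitones apart.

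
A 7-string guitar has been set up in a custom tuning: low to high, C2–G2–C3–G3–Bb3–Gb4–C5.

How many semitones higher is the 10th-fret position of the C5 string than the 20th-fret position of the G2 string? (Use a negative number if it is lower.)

19 semitones

C5 at fret 10 → Bb5 (MIDI 82); G2 at fret 20 → Eb4 (MIDI 63).
82 − 63 = 19, so the two pitches are 19 semitones apart.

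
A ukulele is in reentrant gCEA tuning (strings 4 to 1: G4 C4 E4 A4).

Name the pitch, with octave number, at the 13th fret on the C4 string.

C#5

The open C4 string plus 13 semitones: C–C#–D–D#–…–B–C–C#.
The walk passes from B into C once, so the octave number goes from 4 to 5.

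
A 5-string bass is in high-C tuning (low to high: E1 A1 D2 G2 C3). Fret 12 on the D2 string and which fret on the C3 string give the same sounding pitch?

2

Fret 12 on D2 is MIDI 38 + 12 = 50 (D3). On the C3 string (open MIDI 48), that pitch is 50 − 48 = fret 2.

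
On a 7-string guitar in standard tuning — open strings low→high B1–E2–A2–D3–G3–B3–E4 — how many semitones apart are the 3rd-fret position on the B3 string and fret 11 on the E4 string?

13 semitones

B3 at fret 3 → D4 (MIDI 62); E4 at fret 11 → D#5 (MIDI 75).
62 − 75 = -13, so the two pitches are 13 semitones apart, with D#5 the higher.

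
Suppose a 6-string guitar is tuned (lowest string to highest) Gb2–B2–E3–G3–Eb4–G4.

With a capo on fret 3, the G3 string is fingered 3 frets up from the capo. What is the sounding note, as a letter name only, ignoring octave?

The capo raises the open G3 by 3 semitones to Bb3; fretting 3 more gives G3 + 3 + 3 = G3 + 6 semitones, landing on Db.
(Also written C#.)

Db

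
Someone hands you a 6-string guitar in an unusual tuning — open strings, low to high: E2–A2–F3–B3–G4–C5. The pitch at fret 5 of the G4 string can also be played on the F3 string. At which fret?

G4 at fret 5 is G4 + 5 semitones = C5.
The open F3 string is 14 semitones below the open G4, so the same pitch on the F3 string lies at fret 5 + 14 = 19.

19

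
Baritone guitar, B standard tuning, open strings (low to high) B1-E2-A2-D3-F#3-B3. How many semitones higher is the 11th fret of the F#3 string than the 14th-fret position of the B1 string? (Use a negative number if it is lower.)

F#3 at fret 11 → F4 (MIDI 65); B1 at fret 14 → C#3 (MIDI 49).
65 − 49 = 16, so the two pitches are 16 semitones apart.

16 semitones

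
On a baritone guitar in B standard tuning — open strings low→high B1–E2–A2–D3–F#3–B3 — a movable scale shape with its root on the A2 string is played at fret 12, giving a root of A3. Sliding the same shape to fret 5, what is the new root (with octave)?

Moving from fret 12 to fret 5 shifts the root by -7 semitones.
A3 down 7 semitones is D3.

D3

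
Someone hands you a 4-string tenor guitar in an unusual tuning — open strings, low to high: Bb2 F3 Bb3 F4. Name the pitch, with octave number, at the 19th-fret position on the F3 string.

C5

Each fret is one semitone, so F3 + 19 = C5.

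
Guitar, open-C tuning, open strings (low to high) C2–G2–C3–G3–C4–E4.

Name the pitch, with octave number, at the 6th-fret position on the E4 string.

A♯4

The open E4 string plus 6 semitones: E–F–F#–G–G#–A–A#.
No B→C boundary is crossed, so the octave stays at 4.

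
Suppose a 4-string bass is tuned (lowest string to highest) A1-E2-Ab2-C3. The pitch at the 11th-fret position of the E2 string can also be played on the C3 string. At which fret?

3

Fret 11 on E2 is MIDI 40 + 11 = 51 (Eb3). On the C3 string (open MIDI 48), that pitch is 51 − 48 = fret 3.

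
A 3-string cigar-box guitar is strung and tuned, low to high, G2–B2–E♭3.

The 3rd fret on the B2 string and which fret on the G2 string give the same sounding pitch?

Fret 3 on B2 is MIDI 47 + 3 = 50 (D3). On the G2 string (open MIDI 43), that pitch is 50 − 43 = fret 7.

7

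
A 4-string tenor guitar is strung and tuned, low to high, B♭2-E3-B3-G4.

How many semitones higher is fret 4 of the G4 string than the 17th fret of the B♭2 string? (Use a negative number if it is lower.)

G4 at fret 4 → B4 (MIDI 71); B♭2 at fret 17 → E♭4 (MIDI 63).
71 − 63 = 8, so the two pitches are 8 semitones apart.

8 semitones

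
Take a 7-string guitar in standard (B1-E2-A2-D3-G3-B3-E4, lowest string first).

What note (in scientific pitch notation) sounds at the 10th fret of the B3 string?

A4

The open B3 string plus 10 semitones: B–C–C#–D–…–G–G#–A.
The walk passes from B into C once, so the octave number goes from 3 to 4.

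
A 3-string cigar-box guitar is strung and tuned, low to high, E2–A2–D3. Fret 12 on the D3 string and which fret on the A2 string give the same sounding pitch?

17

Fret 12 on D3 is MIDI 50 + 12 = 62 (D4). On the A2 string (open MIDI 45), that pitch is 62 − 45 = fret 17.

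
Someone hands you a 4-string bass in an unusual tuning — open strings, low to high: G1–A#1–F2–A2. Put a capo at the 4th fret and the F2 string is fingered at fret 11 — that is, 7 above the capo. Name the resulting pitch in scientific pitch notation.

The capo raises the open F2 by 4 semitones to A2; fretting 7 more gives F2 + 4 + 7 = F2 + 11 semitones = E3.

E3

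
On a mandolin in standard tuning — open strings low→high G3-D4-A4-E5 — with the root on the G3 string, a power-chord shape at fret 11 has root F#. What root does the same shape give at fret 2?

Moving from fret 11 to fret 2 shifts the root by -9 semitones.
F# down 9 semitones is A.

A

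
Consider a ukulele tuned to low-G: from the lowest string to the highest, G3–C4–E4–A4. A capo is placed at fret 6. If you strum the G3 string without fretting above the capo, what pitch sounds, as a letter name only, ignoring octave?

C♯

The capo raises the open G3 by 6 semitones to C♯4; fretting 0 more gives G3 + 6 + 0 = G3 + 6 semitones, landing on C♯.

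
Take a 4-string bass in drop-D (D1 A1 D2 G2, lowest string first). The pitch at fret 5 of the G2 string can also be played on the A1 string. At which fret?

G2 at fret 5 is G2 + 5 semitones = C3.
The open A1 string is 10 semitones below the open G2, so the same pitch on the A1 string lies at fret 5 + 10 = 15.

15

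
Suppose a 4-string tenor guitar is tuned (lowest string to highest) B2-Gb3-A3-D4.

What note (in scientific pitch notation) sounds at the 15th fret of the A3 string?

C5

The open A3 string plus 15 semitones: A–Bb–B–C–…–Bb–B–C.
The walk passes from B into C 2 times, so the octave number goes from 3 to 5.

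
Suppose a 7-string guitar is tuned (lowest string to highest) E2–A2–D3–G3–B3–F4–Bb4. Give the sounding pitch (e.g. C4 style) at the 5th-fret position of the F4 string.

Each fret is one semitone, so F4 + 5 = Bb4.
(Equivalently spelled A#4.)

Bb4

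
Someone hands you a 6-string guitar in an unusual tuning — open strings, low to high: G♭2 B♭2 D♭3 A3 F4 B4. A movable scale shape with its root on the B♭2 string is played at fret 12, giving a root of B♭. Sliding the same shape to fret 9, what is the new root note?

Moving from fret 12 to fret 9 shifts the root by -3 semitones.
B♭ down 3 semitones is G.

G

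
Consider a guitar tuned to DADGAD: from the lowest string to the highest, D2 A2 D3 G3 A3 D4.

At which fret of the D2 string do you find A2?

A2 is 7 semitones above the open D2 (D–D#–E–F–F#–G–G#–A), so it sits at fret 7.

7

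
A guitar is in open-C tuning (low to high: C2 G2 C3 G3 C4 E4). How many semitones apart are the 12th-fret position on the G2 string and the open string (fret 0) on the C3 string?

7 semitones

G2 at fret 12 → G3 (MIDI 55); C3 at fret 0 → C3 (MIDI 48).
55 − 48 = 7, so the two pitches are 7 semitones apart, with G3 the higher.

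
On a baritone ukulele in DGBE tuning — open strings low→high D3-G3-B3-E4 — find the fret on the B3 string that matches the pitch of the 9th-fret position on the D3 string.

D3 at fret 9 is D3 + 9 semitones = B3.
The open B3 string is 9 semitones above the open D3, so the same pitch on the B3 string lies at fret 9 − 9 = 0.

0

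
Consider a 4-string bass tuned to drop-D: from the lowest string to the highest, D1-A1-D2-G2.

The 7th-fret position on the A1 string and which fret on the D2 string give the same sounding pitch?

A1 at fret 7 is A1 + 7 semitones = E2.
The open D2 string is 5 semitones above the open A1, so the same pitch on the D2 string lies at fret 7 − 5 = 2.

2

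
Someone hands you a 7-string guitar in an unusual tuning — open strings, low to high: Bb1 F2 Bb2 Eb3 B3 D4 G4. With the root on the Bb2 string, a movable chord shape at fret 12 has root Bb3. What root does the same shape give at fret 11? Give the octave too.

Moving from fret 12 to fret 11 shifts the root by -1 semitone.
Bb3 down 1 semitone is A3.

A3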